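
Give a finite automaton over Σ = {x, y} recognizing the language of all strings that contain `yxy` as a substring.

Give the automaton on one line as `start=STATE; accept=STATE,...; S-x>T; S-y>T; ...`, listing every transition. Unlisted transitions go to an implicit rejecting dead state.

start=q0; accept=q3; q0-x>q0; q0-y>q1; q1-x>q2; q1-y>q1; q2-x>q0; q2-y>q3; q3-x>q3; q3-y>q3

Track how much of `yxy` has been matched so far: state q0 is no progress, q3 is the absorbing accept state reached once `yxy` has occurred. Intermediate states record partial matches; on a mismatch, fall back to the longest reusable overlap.
4 states suffice.
        x   y  
>  q0   q0  q1 
   q1   q2  q1 
   q2   q0  q3 
 * q3   q3  q3 
(> = start, * = accepting)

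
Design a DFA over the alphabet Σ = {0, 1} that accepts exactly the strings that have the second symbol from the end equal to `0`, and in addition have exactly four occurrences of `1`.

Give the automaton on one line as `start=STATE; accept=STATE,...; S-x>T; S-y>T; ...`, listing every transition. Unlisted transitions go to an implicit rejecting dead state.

Handle the two conditions separately and then intersect. The first has 7 states tracking the last 2 symbols read; the second has 6 states tracking the count of `1`s, saturating at 5. A product state is a pair (one from each), accepting exactly when both do. After merging equivalent states the machine shrinks.
10 states suffice.
       0  1 
>  A   A  B 
   B   B  C 
   C   C  D 
   D   E  F 
   E   E  G 
   F   H  I 
 * G   H  I 
   H   J  I 
   I   I  I 
 * J   J  I 
(> = start, * = accepting)

start=A; accept=G,J; A-0>A; A-1>B; B-0>B; B-1>C; C-0>C; C-1>D; D-0>E; D-1>F; E-0>E; E-1>G; F-0>H; F-1>I; G-0>H; G-1>I; H-0>J; H-1>I; I-0>I; I-1>I; J-0>J; J-1>I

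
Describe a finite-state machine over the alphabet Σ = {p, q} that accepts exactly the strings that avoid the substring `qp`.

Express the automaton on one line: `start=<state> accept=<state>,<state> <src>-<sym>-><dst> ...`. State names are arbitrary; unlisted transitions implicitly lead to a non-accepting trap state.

start=A accept=A,B A-p->A A-q->B B-p->C B-q->B C-p->C C-q->C

This is the complement of 'contains `qp`'. Use the same substring-matching states — A through C holding how much of `qp` has just been matched — but flip the accepting set: everything except the trap C accepts.
With 3 states:
       p  q 
>* A   A  B 
 * B   C  B 
   C   C  C 
(> = start, * = accepting)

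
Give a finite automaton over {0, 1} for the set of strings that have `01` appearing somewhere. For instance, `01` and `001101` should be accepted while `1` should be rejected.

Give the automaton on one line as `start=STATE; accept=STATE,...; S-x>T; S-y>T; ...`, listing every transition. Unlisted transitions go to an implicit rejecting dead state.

start=s0; accept=s2; s0-0>s1; s0-1>s0; s1-0>s1; s1-1>s2; s2-0>s2; s2-1>s2

Track how much of `01` has been matched so far: state s0 is no progress, s2 is the absorbing accept state reached once `01` has occurred. Intermediate states record partial matches; on a mismatch, fall back to the longest reusable overlap.
A 3-state machine:
        0   1  
>  s0   s1  s0 
   s1   s1  s2 
 * s2   s2  s2 
(> = start, * = accepting)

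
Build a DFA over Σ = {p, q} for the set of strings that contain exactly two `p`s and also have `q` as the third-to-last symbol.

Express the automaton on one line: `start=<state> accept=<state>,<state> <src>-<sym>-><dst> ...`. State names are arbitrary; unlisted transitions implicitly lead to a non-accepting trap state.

Handle the two conditions separately and then intersect. The first has 4 states tracking the count of `p`s, saturating at 3; the second has 15 states tracking the last 3 symbols read. A product state is a pair (one from each), accepting exactly when both do. After merging equivalent states the machine shrinks.
A 15-state machine:
       p  q 
>  A   B  C 
   B   D  E 
   C   F  C 
   D   G  H 
   E   I  J 
   F   K  E 
   G   G  G 
   H   G  L 
   I   G  M 
   J   N  J 
 * K   G  H 
   L   G  O 
 * M   G  L 
 * N   G  M 
 * O   G  O 
(> = start, * = accepting)

start=A accept=K,M,N,O A-p->B A-q->C B-p->D B-q->E C-p->F C-q->C D-p->G D-q->H E-p->I E-q->J F-p->K F-q->E G-p->G G-q->G H-p->G H-q->L I-p->G I-q->M J-p->N J-q->J K-p->G K-q->H L-p->G L-q->O M-p->G M-q->L N-p->G N-q->M O-p->G O-q->O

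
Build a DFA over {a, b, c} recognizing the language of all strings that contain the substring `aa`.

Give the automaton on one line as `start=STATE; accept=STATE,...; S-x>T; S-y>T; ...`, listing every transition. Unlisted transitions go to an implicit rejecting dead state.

start=q0; accept=q2; q0-a>q1; q0-b>q0; q0-c>q0; q1-a>q2; q1-b>q0; q1-c>q0; q2-a>q2; q2-b>q2; q2-c>q2

States q0..q1 record the length of the longest prefix of `aa` that matches the current input suffix. Reaching q2 means `aa` has been seen, and we stay there forever. Accept from q2.
3 states suffice.
        a   b   c  
>  q0   q1  q0  q0 
   q1   q2  q0  q0 
 * q2   q2  q2  q2 
(> = start, * = accepting)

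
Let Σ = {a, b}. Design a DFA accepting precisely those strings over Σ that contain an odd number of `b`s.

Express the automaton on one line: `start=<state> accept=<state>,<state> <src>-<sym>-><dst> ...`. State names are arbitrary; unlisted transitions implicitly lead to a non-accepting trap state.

start=q0 accept=q1 q0-a->q0 q0-b->q1 q1-a->q1 q1-b->q0

Keep the running count of `b`s modulo 2: each `b` advances along the cycle q0 → q1 → q0 while other symbols loop. Accept at q1.
A 2-state machine:
        a   b  
>  q0   q0  q1 
 * q1   q1  q0 
(> = start, * = accepting)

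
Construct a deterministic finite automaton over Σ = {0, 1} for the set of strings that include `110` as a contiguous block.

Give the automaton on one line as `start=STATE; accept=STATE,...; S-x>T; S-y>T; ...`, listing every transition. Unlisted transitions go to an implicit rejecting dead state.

start=S0; accept=S3; S0-0>S0; S0-1>S1; S1-0>S0; S1-1>S2; S2-0>S3; S2-1>S2; S3-0>S3; S3-1>S3

Track how much of `110` has been matched so far: state S0 is no progress, S3 is the absorbing accept state reached once `110` has occurred. Intermediate states record partial matches; on a mismatch, fall back to the longest reusable overlap.
A 4-state machine:
        0   1  
>  S0   S0  S1 
   S1   S0  S2 
   S2   S3  S2 
 * S3   S3  S3 
(> = start, * = accepting)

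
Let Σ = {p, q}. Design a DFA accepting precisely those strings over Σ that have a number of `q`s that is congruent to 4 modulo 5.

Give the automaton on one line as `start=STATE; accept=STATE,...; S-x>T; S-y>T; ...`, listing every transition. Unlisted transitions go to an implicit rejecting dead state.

Keep the running count of `q`s modulo 5: each `q` advances along the cycle A → B → C → D → E → A while other symbols loop. Accept at E.
With 5 states:
       p  q 
>  A   A  B 
   B   B  C 
   C   C  D 
   D   D  E 
 * E   E  A 
(> = start, * = accepting)

start=A; accept=E; A-p>A; A-q>B; B-p>B; B-q>C; C-p>C; C-q>D; D-p>D; D-q>E; E-p>E; E-q>A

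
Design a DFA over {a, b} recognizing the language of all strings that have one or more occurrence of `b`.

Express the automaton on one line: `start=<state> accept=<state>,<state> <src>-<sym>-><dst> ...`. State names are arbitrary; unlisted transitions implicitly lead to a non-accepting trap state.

Only the number of `b`s matters, and only up to 2. Make a chain S0 → S1 → S2 advanced by each `b` (with S2 absorbing); every other symbol self-loops. The accepting set is {S1, S2}.
        a   b  
>  S0   S0  S1 
 * S1   S1  S2 
 * S2   S2  S2 
(> = start, * = accepting)

start=S0 accept=S1,S2 S0-a->S0 S0-b->S1 S1-a->S1 S1-b->S2 S2-a->S2 S2-b->S2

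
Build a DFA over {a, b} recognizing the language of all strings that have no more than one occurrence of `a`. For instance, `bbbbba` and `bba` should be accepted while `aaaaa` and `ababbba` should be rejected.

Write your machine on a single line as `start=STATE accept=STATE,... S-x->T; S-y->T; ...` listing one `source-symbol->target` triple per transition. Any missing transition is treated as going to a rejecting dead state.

Only the number of `a`s matters, and only up to 2. Make a chain q0 → q1 → q2 advanced by each `a` (with q2 absorbing); every other symbol self-loops. The accepting set is {q0, q1}.
3 states suffice.
        a   b  
>* q0   q1  q0 
 * q1   q2  q1 
   q2   q2  q2 
(> = start, * = accepting)

start=q0; accept=q0,q1; q0-a->q1; q0-b->q0; q1-a->q2; q1-b->q1; q2-a->q2; q2-b->q2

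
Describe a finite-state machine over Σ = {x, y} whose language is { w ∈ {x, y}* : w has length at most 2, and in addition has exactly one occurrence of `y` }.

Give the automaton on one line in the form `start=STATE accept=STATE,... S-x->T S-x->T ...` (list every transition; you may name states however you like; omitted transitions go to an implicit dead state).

Build one automaton per condition and run them in lockstep. One (4 states) tracks the input length, saturating at 3; the other (3 states) tracks the count of `y`s, saturating at 2. Each combined state is a pair, one component from each; accept when both components accept. After merging equivalent states the machine shrinks.
       x  y 
>  A   B  C 
   B   D  E 
 * C   E  D 
   D   D  D 
 * E   D  D 
(> = start, * = accepting)

start=A accept=C,E A-x->B A-y->C B-x->D B-y->E C-x->E C-y->D D-x->D D-y->D E-x->D E-y->D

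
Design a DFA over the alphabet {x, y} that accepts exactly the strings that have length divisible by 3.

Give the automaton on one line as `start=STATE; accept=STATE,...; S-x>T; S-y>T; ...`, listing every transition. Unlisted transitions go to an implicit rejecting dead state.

start=A; accept=A; A-x>B; A-y>B; B-x>C; B-y>C; C-x>A; C-y>A

Only the length mod 3 matters, so use a 3-cycle: from any state, every input symbol moves to the next state, wrapping C back to A. Mark A accepting.
3 states suffice.
       x  y 
>* A   B  B 
   B   C  C 
   C   A  A 
(> = start, * = accepting)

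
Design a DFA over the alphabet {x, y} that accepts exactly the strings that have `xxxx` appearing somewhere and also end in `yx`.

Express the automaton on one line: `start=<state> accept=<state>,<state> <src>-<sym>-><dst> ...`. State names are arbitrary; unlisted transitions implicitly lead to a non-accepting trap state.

start=q0 accept=q6 q0-x->q1 q0-y->q0 q1-x->q2 q1-y->q0 q2-x->q3 q2-y->q0 q3-x->q4 q3-y->q0 q4-x->q4 q4-y->q5 q5-x->q6 q5-y->q5 q6-x->q4 q6-y->q5

Build one automaton per condition and run them in lockstep. The first has 5 states tracking whether and how much of `xxxx` has been seen; the second has 3 states tracking how much of the suffix `yx` has currently been matched. A product state is a pair (one from each), accepting exactly when both do. After merging equivalent states the machine shrinks.
A 7-state machine:
        x   y  
>  q0   q1  q0 
   q1   q2  q0 
   q2   q3  q0 
   q3   q4  q0 
   q4   q4  q5 
   q5   q6  q5 
 * q6   q4  q5 
(> = start, * = accepting)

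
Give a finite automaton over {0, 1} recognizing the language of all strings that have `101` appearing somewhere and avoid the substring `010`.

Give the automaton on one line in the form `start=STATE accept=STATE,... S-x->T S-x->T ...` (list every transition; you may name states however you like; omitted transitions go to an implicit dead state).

start=s0 accept=s6,s7,s8 s0-0->s1 s0-1->s2 s1-0->s1 s1-1->s3 s2-0->s4 s2-1->s2 s3-0->s5 s3-1->s2 s4-0->s1 s4-1->s6 s5-0->s5 s5-1->s5 s6-0->s5 s6-1->s7 s7-0->s8 s7-1->s7 s8-0->s8 s8-1->s6

Run two small machines in parallel and take their product. One (4 states) tracks whether and how much of `101` has been seen; the other (4 states) tracks partial matches of the forbidden pattern `010`. Each combined state is a pair, one component from each; accept when both components accept. After merging equivalent states the machine shrinks.
With 9 states:
        0   1  
>  s0   s1  s2 
   s1   s1  s3 
   s2   s4  s2 
   s3   s5  s2 
   s4   s1  s6 
   s5   s5  s5 
 * s6   s5  s7 
 * s7   s8  s7 
 * s8   s8  s6 
(> = start, * = accepting)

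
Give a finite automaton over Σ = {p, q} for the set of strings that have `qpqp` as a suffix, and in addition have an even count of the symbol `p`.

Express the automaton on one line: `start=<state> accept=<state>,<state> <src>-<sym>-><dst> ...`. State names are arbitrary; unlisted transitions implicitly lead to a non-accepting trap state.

start=s0 accept=s8 s0-p->s1 s0-q->s2 s1-p->s0 s1-q->s3 s2-p->s4 s2-q->s2 s3-p->s5 s3-q->s3 s4-p->s0 s4-q->s6 s5-p->s1 s5-q->s7 s6-p->s8 s6-q->s3 s7-p->s9 s7-q->s2 s8-p->s1 s8-q->s7 s9-p->s0 s9-q->s6

Handle the two conditions separately and then intersect. One (5 states) tracks how much of the suffix `qpqp` has currently been matched; the other (2 states) tracks the count of `p`s modulo 2. Each combined state is a pair, one component from each; accept when both components accept.
With 10 states:
        p   q  
>  s0   s1  s2 
   s1   s0  s3 
   s2   s4  s2 
   s3   s5  s3 
   s4   s0  s6 
   s5   s1  s7 
   s6   s8  s3 
   s7   s9  s2 
 * s8   s1  s7 
   s9   s0  s6 
(> = start, * = accepting)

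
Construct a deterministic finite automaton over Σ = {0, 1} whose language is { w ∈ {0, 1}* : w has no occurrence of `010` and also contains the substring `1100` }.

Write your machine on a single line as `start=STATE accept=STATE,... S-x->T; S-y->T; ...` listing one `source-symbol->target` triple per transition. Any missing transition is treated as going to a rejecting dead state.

Build one automaton per condition and run them in lockstep. One (4 states) tracks partial matches of the forbidden pattern `010`; the other (5 states) tracks whether and how much of `1100` has been seen. Each combined state is a pair, one component from each; accept when both components accept. After merging equivalent states the machine shrinks.
A 10-state machine:
        0   1  
>  q0   q1  q2 
   q1   q1  q3 
   q2   q1  q4 
   q3   q5  q4 
   q4   q6  q4 
   q5   q5  q5 
   q6   q7  q3 
 * q7   q7  q8 
 * q8   q5  q9 
 * q9   q7  q9 
(> = start, * = accepting)

start=q0; accept=q7,q8,q9; q0-0->q1; q0-1->q2; q1-0->q1; q1-1->q3; q2-0->q1; q2-1->q4; q3-0->q5; q3-1->q4; q4-0->q6; q4-1->q4; q5-0->q5; q5-1->q5; q6-0->q7; q6-1->q3; q7-0->q7; q7-1->q8; q8-0->q5; q8-1->q9; q9-0->q7; q9-1->q9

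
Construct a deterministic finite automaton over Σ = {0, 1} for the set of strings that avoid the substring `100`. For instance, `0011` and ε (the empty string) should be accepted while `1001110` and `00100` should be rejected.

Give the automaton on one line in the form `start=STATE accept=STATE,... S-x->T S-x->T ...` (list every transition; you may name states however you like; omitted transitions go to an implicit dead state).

Track partial matches of the forbidden pattern `100`. State q3 is a dead state reached once `100` has occurred; every other state accepts. q0 means no part of `100` is currently matched.
With 4 states:
        0   1  
>* q0   q0  q1 
 * q1   q2  q1 
 * q2   q3  q1 
   q3   q3  q3 
(> = start, * = accepting)

start=q0 accept=q0,q1,q2 q0-0->q0 q0-1->q1 q1-0->q2 q1-1->q1 q2-0->q3 q2-1->q1 q3-0->q3 q3-1->q3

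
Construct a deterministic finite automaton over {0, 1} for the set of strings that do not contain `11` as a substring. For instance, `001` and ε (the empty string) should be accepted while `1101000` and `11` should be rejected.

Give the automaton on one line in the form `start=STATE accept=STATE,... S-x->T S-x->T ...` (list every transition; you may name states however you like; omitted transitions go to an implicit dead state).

This is the complement of 'contains `11`'. Use the same substring-matching states — A through C holding how much of `11` has just been matched — but flip the accepting set: everything except the trap C accepts.
3 states suffice.
       0  1 
>* A   A  B 
 * B   A  C 
   C   C  C 
(> = start, * = accepting)

start=A accept=A,B A-0->A A-1->B B-0->A B-1->C C-0->C C-1->C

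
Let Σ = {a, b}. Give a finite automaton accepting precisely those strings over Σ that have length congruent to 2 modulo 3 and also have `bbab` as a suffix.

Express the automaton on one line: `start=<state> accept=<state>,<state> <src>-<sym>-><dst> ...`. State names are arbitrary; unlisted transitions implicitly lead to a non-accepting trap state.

start=s0 accept=s13 s0-a->s1 s0-b->s2 s1-a->s3 s1-b->s4 s2-a->s3 s2-b->s5 s3-a->s0 s3-b->s6 s4-a->s0 s4-b->s7 s5-a->s8 s5-b->s7 s6-a->s1 s6-b->s9 s7-a->s10 s7-b->s9 s8-a->s1 s8-b->s11 s9-a->s12 s9-b->s5 s10-a->s3 s10-b->s13 s11-a->s3 s11-b->s5 s12-a->s0 s12-b->s14 s13-a->s0 s13-b->s7 s14-a->s1 s14-b->s9

Handle the two conditions separately and then intersect. One (3 states) tracks the input length modulo 3; the other (5 states) tracks how much of the suffix `bbab` has currently been matched. Each combined state is a pair, one component from each; accept when both components accept.
          a    b  
>  s0     s1   s2 
   s1     s3   s4 
   s2     s3   s5 
   s3     s0   s6 
   s4     s0   s7 
   s5     s8   s7 
   s6     s1   s9 
   s7    s10   s9 
   s8     s1  s11 
   s9    s12   s5 
   s10    s3  s13 
   s11    s3   s5 
   s12    s0  s14 
 * s13    s0   s7 
   s14    s1   s9 
(> = start, * = accepting)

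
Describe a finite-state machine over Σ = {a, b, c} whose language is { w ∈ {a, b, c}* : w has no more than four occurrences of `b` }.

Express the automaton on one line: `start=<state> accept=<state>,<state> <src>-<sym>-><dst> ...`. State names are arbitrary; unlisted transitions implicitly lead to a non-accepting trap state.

start=q0 accept=q0,q1,q2,q3,q4 q0-a->q0 q0-b->q1 q0-c->q0 q1-a->q1 q1-b->q2 q1-c->q1 q2-a->q2 q2-b->q3 q2-c->q2 q3-a->q3 q3-b->q4 q3-c->q3 q4-a->q4 q4-b->q5 q4-c->q4 q5-a->q5 q5-b->q5 q5-c->q5

Count `b`s, saturating at 5: states q0 through q4 mean 0 through 4 `b`s seen; q5 means more than 4. Each `b` increments (capped at q5); other symbols loop. Accept from {q0, q1, q2, q3, q4}.
6 states suffice.
        a   b   c  
>* q0   q0  q1  q0 
 * q1   q1  q2  q1 
 * q2   q2  q3  q2 
 * q3   q3  q4  q3 
 * q4   q4  q5  q4 
   q5   q5  q5  q5 
(> = start, * = accepting)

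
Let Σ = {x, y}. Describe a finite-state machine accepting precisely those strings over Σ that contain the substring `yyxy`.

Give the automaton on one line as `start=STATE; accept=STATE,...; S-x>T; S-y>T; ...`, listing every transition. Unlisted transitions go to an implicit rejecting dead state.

States q0..q3 record the length of the longest prefix of `yyxy` that matches the current input suffix. Reaching q4 means `yyxy` has been seen, and we stay there forever. Accept from q4.
        x   y  
>  q0   q0  q1 
   q1   q0  q2 
   q2   q3  q2 
   q3   q0  q4 
 * q4   q4  q4 
(> = start, * = accepting)

start=q0; accept=q4; q0-x>q0; q0-y>q1; q1-x>q0; q1-y>q2; q2-x>q3; q2-y>q2; q3-x>q0; q3-y>q4; q4-x>q4; q4-y>q4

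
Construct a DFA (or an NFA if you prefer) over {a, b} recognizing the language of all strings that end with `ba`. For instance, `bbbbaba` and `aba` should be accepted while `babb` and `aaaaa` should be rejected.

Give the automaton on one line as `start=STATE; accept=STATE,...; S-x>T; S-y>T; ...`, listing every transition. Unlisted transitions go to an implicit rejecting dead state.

Remember how much of `ba` the current input suffix matches. State q0 means no match yet; q1 means the last symbol is `b`; q2 means the last 2 symbols are `ba`. Only q2 accepts. On a mismatch, fall back to the longest proper suffix that is still a prefix of `ba`.
With 3 states:
        a   b  
>  q0   q0  q1 
   q1   q2  q1 
 * q2   q0  q1 
(> = start, * = accepting)

start=q0; accept=q2; q0-a>q0; q0-b>q1; q1-a>q2; q1-b>q1; q2-a>q0; q2-b>q1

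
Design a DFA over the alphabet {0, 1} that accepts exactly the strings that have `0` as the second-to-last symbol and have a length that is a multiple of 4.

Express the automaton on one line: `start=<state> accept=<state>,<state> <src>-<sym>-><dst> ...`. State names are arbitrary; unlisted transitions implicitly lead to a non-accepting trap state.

Build one automaton per condition and run them in lockstep. One (7 states) tracks the last 2 symbols read; the other (4 states) tracks the input length modulo 4. Each combined state is a pair, one component from each; accept when both components accept. Equivalent product states are then merged.
        0   1  
>  q0   q1  q1 
   q1   q2  q2 
   q2   q3  q4 
   q3   q5  q5 
   q4   q0  q0 
 * q5   q1  q1 
(> = start, * = accepting)

start=q0 accept=q5 q0-0->q1 q0-1->q1 q1-0->q2 q1-1->q2 q2-0->q3 q2-1->q4 q3-0->q5 q3-1->q5 q4-0->q0 q4-1->q0 q5-0->q1 q5-1->q1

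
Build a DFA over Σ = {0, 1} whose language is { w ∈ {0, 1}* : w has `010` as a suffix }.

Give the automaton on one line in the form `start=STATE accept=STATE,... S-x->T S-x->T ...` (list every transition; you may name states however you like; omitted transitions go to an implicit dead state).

Remember how much of `010` the current input suffix matches. State A means no match yet; B means the last symbol is `0`; C means the last 2 symbols are `01`; D means the last 3 symbols are `010`. Only D accepts. On a mismatch, fall back to the longest proper suffix that is still a prefix of `010`.
With 4 states:
       0  1 
>  A   B  A 
   B   B  C 
   C   D  A 
 * D   B  C 
(> = start, * = accepting)

start=A accept=D A-0->B A-1->A B-0->B B-1->C C-0->D C-1->A D-0->B D-1->C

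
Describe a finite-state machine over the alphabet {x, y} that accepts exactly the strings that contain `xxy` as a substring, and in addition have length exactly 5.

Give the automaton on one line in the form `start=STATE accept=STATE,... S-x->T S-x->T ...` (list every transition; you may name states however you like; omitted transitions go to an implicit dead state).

Run two small machines in parallel and take their product. The first has 4 states tracking whether and how much of `xxy` has been seen; the second has 7 states tracking the input length, saturating at 6. A product state is a pair (one from each), accepting exactly when both do.
          x    y  
>  s0     s1   s2 
   s1     s3   s4 
   s2     s5   s4 
   s3     s6   s7 
   s4     s8   s9 
   s5     s6   s9 
   s6    s10  s11 
   s7    s11  s11 
   s8    s10  s12 
   s9    s13  s12 
   s10   s14  s15 
   s11   s15  s15 
   s12   s16  s17 
   s13   s14  s17 
   s14   s18  s19 
 * s15   s19  s19 
   s16   s18  s20 
   s17   s21  s20 
   s18   s18  s19 
   s19   s19  s19 
   s20   s21  s20 
   s21   s18  s20 
(> = start, * = accepting)

start=s0 accept=s15 s0-x->s1 s0-y->s2 s1-x->s3 s1-y->s4 s2-x->s5 s2-y->s4 s3-x->s6 s3-y->s7 s4-x->s8 s4-y->s9 s5-x->s6 s5-y->s9 s6-x->s10 s6-y->s11 s7-x->s11 s7-y->s11 s8-x->s10 s8-y->s12 s9-x->s13 s9-y->s12 s10-x->s14 s10-y->s15 s11-x->s15 s11-y->s15 s12-x->s16 s12-y->s17 s13-x->s14 s13-y->s17 s14-x->s18 s14-y->s19 s15-x->s19 s15-y->s19 s16-x->s18 s16-y->s20 s17-x->s21 s17-y->s20 s18-x->s18 s18-y->s19 s19-x->s19 s19-y->s19 s20-x->s21 s20-y->s20 s21-x->s18 s21-y->s20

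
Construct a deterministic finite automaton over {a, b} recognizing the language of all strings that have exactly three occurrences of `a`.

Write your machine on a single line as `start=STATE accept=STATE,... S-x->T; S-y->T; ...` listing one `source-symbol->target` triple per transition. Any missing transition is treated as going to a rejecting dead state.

start=s0; accept=s3; s0-a->s1; s0-b->s0; s1-a->s2; s1-b->s1; s2-a->s3; s2-b->s2; s3-a->s4; s3-b->s3; s4-a->s4; s4-b->s4

Count `a`s, saturating at 4: states s0 through s3 mean 0 through 3 `a`s seen; s4 means more than 3. Each `a` increments (capped at s4); other symbols loop. Accept from {s3}.
A 5-state machine:
        a   b  
>  s0   s1  s0 
   s1   s2  s1 
   s2   s3  s2 
 * s3   s4  s3 
   s4   s4  s4 
(> = start, * = accepting)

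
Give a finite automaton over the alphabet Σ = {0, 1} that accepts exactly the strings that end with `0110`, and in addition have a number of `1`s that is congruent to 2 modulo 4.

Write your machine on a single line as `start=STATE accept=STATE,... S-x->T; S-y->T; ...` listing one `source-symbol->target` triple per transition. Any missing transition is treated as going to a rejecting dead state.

start=A; accept=H; A-0->B; A-1->C; B-0->B; B-1->D; C-0->C; C-1->E; D-0->C; D-1->F; E-0->E; E-1->G; F-0->H; F-1->G; G-0->G; G-1->A; H-0->E; H-1->G

Run two small machines in parallel and take their product. The first has 5 states tracking how much of the suffix `0110` has currently been matched; the second has 4 states tracking the count of `1`s modulo 4. A product state is a pair (one from each), accepting exactly when both do. Minimizing collapses redundant product states.
With 8 states:
       0  1 
>  A   B  C 
   B   B  D 
   C   C  E 
   D   C  F 
   E   E  G 
   F   H  G 
   G   G  A 
 * H   E  G 
(> = start, * = accepting)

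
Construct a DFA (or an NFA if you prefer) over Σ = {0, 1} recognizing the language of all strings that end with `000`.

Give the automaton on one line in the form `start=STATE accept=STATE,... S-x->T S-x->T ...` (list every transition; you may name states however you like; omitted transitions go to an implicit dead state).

Let each state record the length of the longest suffix of the input read so far that is also a prefix of `000`. B means the last symbol is `0`; C means the last 2 symbols are `00`; D means the last 3 symbols are `000`. Accept only at D, where the string currently ends in `000`.
4 states suffice.
       0  1 
>  A   B  A 
   B   C  A 
   C   D  A 
 * D   D  A 
(> = start, * = accepting)

start=A accept=D A-0->B A-1->A B-0->C B-1->A C-0->D C-1->A D-0->D D-1->A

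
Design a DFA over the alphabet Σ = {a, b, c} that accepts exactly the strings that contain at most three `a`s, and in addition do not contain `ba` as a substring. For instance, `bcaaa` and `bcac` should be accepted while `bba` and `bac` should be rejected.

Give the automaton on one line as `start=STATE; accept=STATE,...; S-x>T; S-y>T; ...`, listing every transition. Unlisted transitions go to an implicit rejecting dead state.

Build one automaton per condition and run them in lockstep. The first has 5 states tracking the count of `a`s, saturating at 4; the second has 3 states tracking partial matches of the forbidden pattern `ba`. A product state is a pair (one from each), accepting exactly when both do. Minimizing collapses redundant product states.
With 8 states:
        a   b   c  
>* q0   q1  q2  q0 
 * q1   q3  q4  q1 
 * q2   q5  q2  q0 
 * q3   q6  q7  q3 
 * q4   q5  q4  q1 
   q5   q5  q5  q5 
 * q6   q5  q6  q6 
 * q7   q5  q7  q3 
(> = start, * = accepting)

start=q0; accept=q0,q1,q2,q3,q4,q6,q7; q0-a>q1; q0-b>q2; q0-c>q0; q1-a>q3; q1-b>q4; q1-c>q1; q2-a>q5; q2-b>q2; q2-c>q0; q3-a>q6; q3-b>q7; q3-c>q3; q4-a>q5; q4-b>q4; q4-c>q1; q5-a>q5; q5-b>q5; q5-c>q5; q6-a>q5; q6-b>q6; q6-c>q6; q7-a>q5; q7-b>q7; q7-c>q3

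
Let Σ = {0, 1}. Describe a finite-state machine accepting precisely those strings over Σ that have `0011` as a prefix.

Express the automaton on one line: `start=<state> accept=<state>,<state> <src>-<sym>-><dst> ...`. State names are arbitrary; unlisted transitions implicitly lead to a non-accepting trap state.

Walk along `0011` while the input agrees: from q0 take `0` to q1, and so on. Any deviation drops to the rejecting sink q5. Once q4 is reached the prefix is confirmed and every continuation is accepted.
A 6-state machine:
        0   1  
>  q0   q1  q5 
   q1   q2  q5 
   q2   q5  q3 
   q3   q5  q4 
 * q4   q4  q4 
   q5   q5  q5 
(> = start, * = accepting)

start=q0 accept=q4 q0-0->q1 q0-1->q5 q1-0->q2 q1-1->q5 q2-0->q5 q2-1->q3 q3-0->q5 q3-1->q4 q4-0->q4 q4-1->q4 q5-0->q5 q5-1->q5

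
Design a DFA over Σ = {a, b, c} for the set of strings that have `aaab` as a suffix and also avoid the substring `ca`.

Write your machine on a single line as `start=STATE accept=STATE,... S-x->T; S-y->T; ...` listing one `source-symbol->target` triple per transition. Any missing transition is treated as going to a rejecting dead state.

start=S0; accept=S6; S0-a->S1; S0-b->S0; S0-c->S2; S1-a->S3; S1-b->S0; S1-c->S2; S2-a->S4; S2-b->S0; S2-c->S2; S3-a->S5; S3-b->S0; S3-c->S2; S4-a->S4; S4-b->S4; S4-c->S4; S5-a->S5; S5-b->S6; S5-c->S2; S6-a->S1; S6-b->S0; S6-c->S2

Handle the two conditions separately and then intersect. One (5 states) tracks how much of the suffix `aaab` has currently been matched; the other (3 states) tracks partial matches of the forbidden pattern `ca`. Each combined state is a pair, one component from each; accept when both components accept. After merging equivalent states the machine shrinks.
7 states suffice.
        a   b   c  
>  S0   S1  S0  S2 
   S1   S3  S0  S2 
   S2   S4  S0  S2 
   S3   S5  S0  S2 
   S4   S4  S4  S4 
   S5   S5  S6  S2 
 * S6   S1  S0  S2 
(> = start, * = accepting)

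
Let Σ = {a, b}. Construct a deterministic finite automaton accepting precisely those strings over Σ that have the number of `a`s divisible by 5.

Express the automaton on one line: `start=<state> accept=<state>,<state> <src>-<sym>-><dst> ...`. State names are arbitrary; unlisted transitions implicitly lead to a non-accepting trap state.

start=s0 accept=s0 s0-a->s1 s0-b->s0 s1-a->s2 s1-b->s1 s2-a->s3 s2-b->s2 s3-a->s4 s3-b->s3 s4-a->s0 s4-b->s4

Keep the running count of `a`s modulo 5: each `a` advances along the cycle s0 → s1 → s2 → s3 → s4 → s0 while other symbols loop. Accept at s0.
A 5-state machine:
        a   b  
>* s0   s1  s0 
   s1   s2  s1 
   s2   s3  s2 
   s3   s4  s3 
   s4   s0  s4 
(> = start, * = accepting)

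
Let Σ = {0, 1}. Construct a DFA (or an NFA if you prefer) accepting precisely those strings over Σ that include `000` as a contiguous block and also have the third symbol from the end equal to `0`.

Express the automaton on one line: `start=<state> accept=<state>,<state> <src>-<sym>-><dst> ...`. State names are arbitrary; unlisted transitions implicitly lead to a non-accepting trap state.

start=q0 accept=q3,q4,q5,q6 q0-0->q1 q0-1->q0 q1-0->q2 q1-1->q0 q2-0->q3 q2-1->q0 q3-0->q3 q3-1->q4 q4-0->q5 q4-1->q6 q5-0->q7 q5-1->q8 q6-0->q9 q6-1->q10 q7-0->q3 q7-1->q4 q8-0->q5 q8-1->q6 q9-0->q7 q9-1->q8 q10-0->q9 q10-1->q10

Handle the two conditions separately and then intersect. The first has 4 states tracking whether and how much of `000` has been seen; the second has 15 states tracking the last 3 symbols read. A product state is a pair (one from each), accepting exactly when both do. After merging equivalent states the machine shrinks.
An 11-state machine:
          0    1  
>  q0     q1   q0 
   q1     q2   q0 
   q2     q3   q0 
 * q3     q3   q4 
 * q4     q5   q6 
 * q5     q7   q8 
 * q6     q9  q10 
   q7     q3   q4 
   q8     q5   q6 
   q9     q7   q8 
   q10    q9  q10 
(> = start, * = accepting)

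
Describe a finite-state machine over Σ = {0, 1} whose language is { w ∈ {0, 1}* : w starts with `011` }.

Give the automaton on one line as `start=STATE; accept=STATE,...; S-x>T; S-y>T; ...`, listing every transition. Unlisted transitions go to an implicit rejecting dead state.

start=S0; accept=S3; S0-0>S1; S0-1>S4; S1-0>S4; S1-1>S2; S2-0>S4; S2-1>S3; S3-0>S3; S3-1>S3; S4-0>S4; S4-1>S4

Check the first 3 symbols one by one: S0 through S2 record how many have matched `011` so far; any wrong symbol goes to the dead state S4. After all 3 match we enter the accepting sink S3.
        0   1  
>  S0   S1  S4 
   S1   S4  S2 
   S2   S4  S3 
 * S3   S3  S3 
   S4   S4  S4 
(> = start, * = accepting)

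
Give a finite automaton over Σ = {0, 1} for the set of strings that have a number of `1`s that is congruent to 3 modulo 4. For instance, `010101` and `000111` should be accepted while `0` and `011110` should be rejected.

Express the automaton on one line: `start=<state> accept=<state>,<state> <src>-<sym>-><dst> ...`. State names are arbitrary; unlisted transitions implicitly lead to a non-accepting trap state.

Keep the running count of `1`s modulo 4: each `1` advances along the cycle S0 → S1 → S2 → S3 → S0 while other symbols loop. Accept at S3.
With 4 states:
        0   1  
>  S0   S0  S1 
   S1   S1  S2 
   S2   S2  S3 
 * S3   S3  S0 
(> = start, * = accepting)

start=S0 accept=S3 S0-0->S0 S0-1->S1 S1-0->S1 S1-1->S2 S2-0->S2 S2-1->S3 S3-0->S3 S3-1->S0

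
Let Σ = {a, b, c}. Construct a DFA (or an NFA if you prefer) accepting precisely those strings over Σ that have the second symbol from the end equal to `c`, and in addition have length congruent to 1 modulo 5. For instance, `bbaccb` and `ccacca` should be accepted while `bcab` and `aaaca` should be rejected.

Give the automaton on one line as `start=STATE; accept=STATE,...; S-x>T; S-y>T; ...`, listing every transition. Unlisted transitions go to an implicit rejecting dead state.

Handle the two conditions separately and then intersect. The first has 13 states tracking the last 2 symbols read; the second has 5 states tracking the input length modulo 5. A product state is a pair (one from each), accepting exactly when both do. Minimizing collapses redundant product states.
        a   b   c  
>  s0   s1  s1  s1 
   s1   s2  s2  s2 
   s2   s3  s3  s3 
   s3   s4  s4  s4 
   s4   s0  s0  s5 
   s5   s6  s6  s6 
 * s6   s2  s2  s2 
(> = start, * = accepting)

start=s0; accept=s6; s0-a>s1; s0-b>s1; s0-c>s1; s1-a>s2; s1-b>s2; s1-c>s2; s2-a>s3; s2-b>s3; s2-c>s3; s3-a>s4; s3-b>s4; s3-c>s4; s4-a>s0; s4-b>s0; s4-c>s5; s5-a>s6; s5-b>s6; s5-c>s6; s6-a>s2; s6-b>s2; s6-c>s2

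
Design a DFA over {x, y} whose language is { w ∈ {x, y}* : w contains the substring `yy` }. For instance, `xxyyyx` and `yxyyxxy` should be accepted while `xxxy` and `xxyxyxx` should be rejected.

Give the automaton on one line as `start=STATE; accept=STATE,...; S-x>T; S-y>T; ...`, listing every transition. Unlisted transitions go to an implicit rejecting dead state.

Track how much of `yy` has been matched so far: state q0 is no progress, q2 is the absorbing accept state reached once `yy` has occurred. Intermediate states record partial matches; on a mismatch, fall back to the longest reusable overlap.
With 3 states:
        x   y  
>  q0   q0  q1 
   q1   q0  q2 
 * q2   q2  q2 
(> = start, * = accepting)

start=q0; accept=q2; q0-x>q0; q0-y>q1; q1-x>q0; q1-y>q2; q2-x>q2; q2-y>q2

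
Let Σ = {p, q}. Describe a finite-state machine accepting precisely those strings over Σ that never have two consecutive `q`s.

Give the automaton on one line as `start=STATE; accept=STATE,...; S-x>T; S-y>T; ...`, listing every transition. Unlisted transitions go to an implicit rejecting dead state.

Track partial matches of the forbidden pattern `qq`. State C is a dead state reached once `qq` has occurred; every other state accepts. A means no part of `qq` is currently matched.
       p  q 
>* A   A  B 
 * B   A  C 
   C   C  C 
(> = start, * = accepting)

start=A; accept=A,B; A-p>A; A-q>B; B-p>A; B-q>C; C-p>C; C-q>C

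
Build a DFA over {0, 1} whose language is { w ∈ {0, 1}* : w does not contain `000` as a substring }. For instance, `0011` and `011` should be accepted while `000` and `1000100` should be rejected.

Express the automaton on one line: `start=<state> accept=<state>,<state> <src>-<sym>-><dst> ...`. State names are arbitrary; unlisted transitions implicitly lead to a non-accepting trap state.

This is the complement of 'contains `000`'. Use the same substring-matching states — q0 through q3 holding how much of `000` has just been matched — but flip the accepting set: everything except the trap q3 accepts.
A 4-state machine:
        0   1  
>* q0   q1  q0 
 * q1   q2  q0 
 * q2   q3  q0 
   q3   q3  q3 
(> = start, * = accepting)

start=q0 accept=q0,q1,q2 q0-0->q1 q0-1->q0 q1-0->q2 q1-1->q0 q2-0->q3 q2-1->q0 q3-0->q3 q3-1->q3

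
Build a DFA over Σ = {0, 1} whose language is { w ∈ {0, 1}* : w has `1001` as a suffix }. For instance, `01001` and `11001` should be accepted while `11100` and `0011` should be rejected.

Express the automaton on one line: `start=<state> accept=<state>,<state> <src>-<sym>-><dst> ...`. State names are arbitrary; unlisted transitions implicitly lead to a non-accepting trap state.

Let each state record the length of the longest suffix of the input read so far that is also a prefix of `1001`. q1 means the last symbol is `1`; q2 means the last 2 symbols are `10`; q3 means the last 3 symbols are `100`; q4 means the last 4 symbols are `1001`. Accept only at q4, where the string currently ends in `1001`.
A 5-state machine:
        0   1  
>  q0   q0  q1 
   q1   q2  q1 
   q2   q3  q1 
   q3   q0  q4 
 * q4   q2  q1 
(> = start, * = accepting)

start=q0 accept=q4 q0-0->q0 q0-1->q1 q1-0->q2 q1-1->q1 q2-0->q3 q2-1->q1 q3-0->q0 q3-1->q4 q4-0->q2 q4-1->q1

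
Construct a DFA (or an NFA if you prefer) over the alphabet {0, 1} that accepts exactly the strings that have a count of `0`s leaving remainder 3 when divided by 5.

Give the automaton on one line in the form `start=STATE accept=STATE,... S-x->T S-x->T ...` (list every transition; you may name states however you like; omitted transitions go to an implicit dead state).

start=s0 accept=s3 s0-0->s1 s0-1->s0 s1-0->s2 s1-1->s1 s2-0->s3 s2-1->s2 s3-0->s4 s3-1->s3 s4-0->s0 s4-1->s4

Keep the running count of `0`s modulo 5: each `0` advances along the cycle s0 → s1 → s2 → s3 → s4 → s0 while other symbols loop. Accept at s3.
        0   1  
>  s0   s1  s0 
   s1   s2  s1 
   s2   s3  s2 
 * s3   s4  s3 
   s4   s0  s4 
(> = start, * = accepting)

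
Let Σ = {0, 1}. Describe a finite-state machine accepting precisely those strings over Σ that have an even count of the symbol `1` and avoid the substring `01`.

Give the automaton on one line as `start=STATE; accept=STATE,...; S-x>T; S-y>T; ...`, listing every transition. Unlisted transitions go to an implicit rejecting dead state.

start=q0; accept=q0,q1; q0-0>q1; q0-1>q2; q1-0>q1; q1-1>q3; q2-0>q3; q2-1>q0; q3-0>q3; q3-1>q3

Handle the two conditions separately and then intersect. The first has 2 states tracking the count of `1`s modulo 2; the second has 3 states tracking partial matches of the forbidden pattern `01`. A product state is a pair (one from each), accepting exactly when both do. Equivalent product states are then merged.
With 4 states:
        0   1  
>* q0   q1  q2 
 * q1   q1  q3 
   q2   q3  q0 
   q3   q3  q3 
(> = start, * = accepting)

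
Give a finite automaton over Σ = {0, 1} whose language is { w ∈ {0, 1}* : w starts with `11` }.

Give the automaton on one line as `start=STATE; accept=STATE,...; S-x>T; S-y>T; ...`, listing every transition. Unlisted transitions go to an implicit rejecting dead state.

Walk along `11` while the input agrees: from s0 take `1` to s1, and so on. Any deviation drops to the rejecting sink s3. Once s2 is reached the prefix is confirmed and every continuation is accepted.
        0   1  
>  s0   s3  s1 
   s1   s3  s2 
 * s2   s2  s2 
   s3   s3  s3 
(> = start, * = accepting)

start=s0; accept=s2; s0-0>s3; s0-1>s1; s1-0>s3; s1-1>s2; s2-0>s2; s2-1>s2; s3-0>s3; s3-1>s3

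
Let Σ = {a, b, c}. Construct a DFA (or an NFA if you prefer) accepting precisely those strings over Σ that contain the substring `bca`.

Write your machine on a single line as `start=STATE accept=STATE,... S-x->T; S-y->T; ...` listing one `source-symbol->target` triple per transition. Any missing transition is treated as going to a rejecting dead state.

start=s0; accept=s3; s0-a->s0; s0-b->s1; s0-c->s0; s1-a->s0; s1-b->s1; s1-c->s2; s2-a->s3; s2-b->s1; s2-c->s0; s3-a->s3; s3-b->s3; s3-c->s3

Track how much of `bca` has been matched so far: state s0 is no progress, s3 is the absorbing accept state reached once `bca` has occurred. Intermediate states record partial matches; on a mismatch, fall back to the longest reusable overlap.
With 4 states:
        a   b   c  
>  s0   s0  s1  s0 
   s1   s0  s1  s2 
   s2   s3  s1  s0 
 * s3   s3  s3  s3 
(> = start, * = accepting)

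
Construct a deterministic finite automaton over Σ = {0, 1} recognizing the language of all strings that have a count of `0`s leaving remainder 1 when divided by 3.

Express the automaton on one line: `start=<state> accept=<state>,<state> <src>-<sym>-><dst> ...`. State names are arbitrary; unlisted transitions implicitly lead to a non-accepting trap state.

The only thing that matters is how many `0`s have appeared, reduced mod 3. Use one state per residue: S0 for 0, …, S2 for 2. Reading `0` moves to the next residue; anything else stays put. S1 is accepting.
With 3 states:
        0   1  
>  S0   S1  S0 
 * S1   S2  S1 
   S2   S0  S2 
(> = start, * = accepting)

start=S0 accept=S1 S0-0->S1 S0-1->S0 S1-0->S2 S1-1->S1 S2-0->S0 S2-1->S2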